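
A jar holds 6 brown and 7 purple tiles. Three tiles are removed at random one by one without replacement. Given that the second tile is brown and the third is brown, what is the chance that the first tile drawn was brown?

P(first=brown and the second tile is brown and the third is brown) = (6/13)·(5/12)·(4/11) = 10/143.
P(E) = Σ over first color = 10/143 + 35/286 = 5/26.
By Bayes, P(first=brown | E) = 10/143 / 5/26 = 4/11 ≈ 0.3636.

4/11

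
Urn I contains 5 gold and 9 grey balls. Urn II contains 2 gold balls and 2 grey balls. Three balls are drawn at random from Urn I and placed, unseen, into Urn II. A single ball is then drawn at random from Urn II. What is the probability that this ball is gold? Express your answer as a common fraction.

Condition on how many of the transferred balls are gold (from Urn I: 5 gold of 14; then Urn II has 7 total).
  0 gold: C(5,0)C(9,3)/C(14,3) = 3/13; then P = 2/7
  1 gold: C(5,1)C(9,2)/C(14,3) = 45/91; then P = 3/7
  2 gold: C(5,2)C(9,1)/C(14,3) = 45/182; then P = 4/7
  3 gold: C(5,3)C(9,0)/C(14,3) = 5/182; then P = 5/7
P(gold from Urn II) = 43/98 ≈ 0.4388.

43/98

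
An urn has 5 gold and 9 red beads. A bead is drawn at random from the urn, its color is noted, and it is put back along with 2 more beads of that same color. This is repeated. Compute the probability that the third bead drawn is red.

Sum over the four possibilities for the first two draws (red/not-red each), tracking how the red count and total change by +2 per draw.
P(third is red) = 9/14 ≈ 0.6429. (In a Pólya urn every draw has the same marginal probability 9/14.)

9/14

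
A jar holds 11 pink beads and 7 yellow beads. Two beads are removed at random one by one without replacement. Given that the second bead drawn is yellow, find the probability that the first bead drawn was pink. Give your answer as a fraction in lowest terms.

11/17

P(first=pink and the second bead drawn is yellow) = (11/18)·(7/17) = 77/306.
P(the second bead drawn is yellow) = Σ over first color = 77/306 + 7/51 = 7/18.
By Bayes, P(first=pink | the second bead drawn is yellow) = 77/306 / 7/18 = 11/17 ≈ 0.6471.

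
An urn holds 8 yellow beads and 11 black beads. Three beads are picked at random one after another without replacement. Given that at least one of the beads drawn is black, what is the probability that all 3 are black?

15/83

P(all 3 black) = C(11,3)/C(19,3) = 55/323; P(at least one black) = 1 − C(8,3)/C(19,3) = 913/969.
Since 'all 3 black' ⊆ 'at least one black', P(all 3 | at least one) = 55/323 / 913/969 = 15/83 ≈ 0.1807.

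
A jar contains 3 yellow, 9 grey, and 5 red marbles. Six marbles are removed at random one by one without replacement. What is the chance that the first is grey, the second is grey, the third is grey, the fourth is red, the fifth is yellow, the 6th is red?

3/884

Multiply the conditional probability of each draw in order, without replacement, so each draw removes one from its color and from the total.
P = (9/17) · (8/16) · (7/15) · (5/14) · (3/13) · (4/12) = 3/884 ≈ 0.0034.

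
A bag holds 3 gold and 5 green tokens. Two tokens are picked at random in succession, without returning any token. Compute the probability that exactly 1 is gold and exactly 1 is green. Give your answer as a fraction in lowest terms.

15/28

Unordered draws without replacement: count favorable combinations over C(8,2).
Favorable = C(3,1) · C(5,1) = 15; total = C(8,2) = 28.
P = 15/28 = 15/28 ≈ 0.5357.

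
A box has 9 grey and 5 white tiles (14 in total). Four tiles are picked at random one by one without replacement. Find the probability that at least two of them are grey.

Sum the hypergeometric tail for j = 2,…,4 grey tiles.
Favorable = C(9,2)·C(5,2) + C(9,3)·C(5,1) + C(9,4)·C(5,0) = 906; total = C(14,4) = 1001.
P = 906/1001 = 906/1001 ≈ 0.9051.

906/1001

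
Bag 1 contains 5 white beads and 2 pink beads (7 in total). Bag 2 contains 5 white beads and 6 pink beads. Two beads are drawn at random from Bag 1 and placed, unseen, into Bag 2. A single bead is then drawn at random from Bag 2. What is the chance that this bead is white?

Condition on how many of the transferred beads are white (from Bag 1: 5 white of 7; then Bag 2 has 13 total).
  0 white: C(5,0)C(2,2)/C(7,2) = 1/21; then P = 5/13
  1 white: C(5,1)C(2,1)/C(7,2) = 10/21; then P = 6/13
  2 white: C(5,2)C(2,0)/C(7,2) = 10/21; then P = 7/13
P(white from Bag 2) = 45/91 ≈ 0.4945.

45/91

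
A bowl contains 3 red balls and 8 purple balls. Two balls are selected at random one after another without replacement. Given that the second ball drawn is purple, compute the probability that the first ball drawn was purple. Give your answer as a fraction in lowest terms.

P(first=purple and the second ball drawn is purple) = (8/11)·(7/10) = 28/55.
P(the second ball drawn is purple) = Σ over first color = 12/55 + 28/55 = 8/11.
By Bayes, P(first=purple | the second ball drawn is purple) = 28/55 / 8/11 = 7/10 ≈ 0.7000.

7/10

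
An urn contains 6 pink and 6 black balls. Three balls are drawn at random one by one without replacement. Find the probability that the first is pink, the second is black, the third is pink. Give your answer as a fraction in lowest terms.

Multiply the conditional probability of each draw in order, without replacement, so each draw removes one from its color and from the total.
P = (6/12) · (6/11) · (5/10) = 3/22 ≈ 0.1364.

3/22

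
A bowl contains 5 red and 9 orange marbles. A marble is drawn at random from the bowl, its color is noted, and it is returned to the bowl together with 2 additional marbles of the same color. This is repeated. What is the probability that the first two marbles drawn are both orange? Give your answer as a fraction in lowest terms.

99/224

After a orange draw the bowl holds 11 orange out of 16.
P = (9/14)·(11/16) = 99/224 ≈ 0.4420.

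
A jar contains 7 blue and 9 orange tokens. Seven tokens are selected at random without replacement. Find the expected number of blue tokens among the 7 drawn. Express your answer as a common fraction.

49/16

By linearity of expectation, E[X] = Σ P(draw i is blue); by symmetry each draw (even without replacement) has P(blue) = 7/16.
E[X] = 7 · 7/16 = 49/16 ≈ 3.0625.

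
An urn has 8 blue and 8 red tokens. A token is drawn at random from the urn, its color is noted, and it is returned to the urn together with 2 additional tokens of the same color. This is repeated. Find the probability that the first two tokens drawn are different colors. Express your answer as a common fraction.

4/9

Either blue then red, or red then blue; after the first draw the total is 18.
P = (8/16)·(8/18) + (8/16)·(8/18) = 4/9 ≈ 0.4444.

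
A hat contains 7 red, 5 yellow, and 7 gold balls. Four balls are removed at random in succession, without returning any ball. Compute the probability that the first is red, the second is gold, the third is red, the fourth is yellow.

245/15504

Multiply the conditional probability of each draw in order, without replacement, so each draw removes one from its color and from the total.
P = (7/19) · (7/18) · (6/17) · (5/16) = 245/15504 ≈ 0.0158.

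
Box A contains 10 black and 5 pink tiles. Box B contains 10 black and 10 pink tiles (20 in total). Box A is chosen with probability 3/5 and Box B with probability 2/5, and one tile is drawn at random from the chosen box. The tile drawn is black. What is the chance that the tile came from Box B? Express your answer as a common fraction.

P(black | Box A) = 2/3; P(black | Box B) = 1/2.
P(black) = 3/5·2/3 + 2/5·1/2 = 3/5.
By Bayes' rule, P(Box B | black) = 1/5 / 3/5 = 1/3 ≈ 0.3333.

1/3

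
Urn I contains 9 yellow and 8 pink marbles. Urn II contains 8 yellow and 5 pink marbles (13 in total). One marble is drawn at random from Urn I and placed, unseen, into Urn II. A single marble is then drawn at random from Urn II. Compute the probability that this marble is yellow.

Condition on how many of the transferred marbles are yellow (from Urn I: 9 yellow of 17; then Urn II has 14 total).
  0 yellow: C(9,0)C(8,1)/C(17,1) = 8/17; then P = 8/14
  1 yellow: C(9,1)C(8,0)/C(17,1) = 9/17; then P = 9/14
P(yellow from Urn II) = 145/238 ≈ 0.6092.

145/238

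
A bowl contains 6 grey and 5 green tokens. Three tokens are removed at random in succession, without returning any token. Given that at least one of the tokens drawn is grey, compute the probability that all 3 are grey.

4/31

P(all 3 grey) = C(6,3)/C(11,3) = 4/33; P(at least one grey) = 1 − C(5,3)/C(11,3) = 31/33.
Since 'all 3 grey' ⊆ 'at least one grey', P(all 3 | at least one) = 4/33 / 31/33 = 4/31 ≈ 0.1290.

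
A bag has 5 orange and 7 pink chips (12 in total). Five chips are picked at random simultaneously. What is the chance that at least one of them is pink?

Use the complement: P(at least one pink) = 1 − P(no pink).
P(none) = C(5,5)/C(12,5) = 1/792.
So P = 1 − 1/792 = 791/792 ≈ 0.9987.

791/792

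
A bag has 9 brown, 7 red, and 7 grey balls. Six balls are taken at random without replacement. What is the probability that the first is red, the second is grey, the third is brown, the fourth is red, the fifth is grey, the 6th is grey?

Multiply the conditional probability of each draw in order, without replacement, so each draw removes one from its color and from the total.
P = (7/23) · (7/22) · (9/21) · (6/20) · (6/19) · (5/18) = 21/19228 ≈ 0.0011.

21/19228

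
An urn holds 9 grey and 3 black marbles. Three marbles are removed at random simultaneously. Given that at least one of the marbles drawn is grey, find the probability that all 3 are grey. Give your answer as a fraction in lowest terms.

28/73

P(all 3 grey) = C(9,3)/C(12,3) = 21/55; P(at least one grey) = 1 − C(3,3)/C(12,3) = 219/220.
Since 'all 3 grey' ⊆ 'at least one grey', P(all 3 | at least one) = 21/55 / 219/220 = 28/73 ≈ 0.3836.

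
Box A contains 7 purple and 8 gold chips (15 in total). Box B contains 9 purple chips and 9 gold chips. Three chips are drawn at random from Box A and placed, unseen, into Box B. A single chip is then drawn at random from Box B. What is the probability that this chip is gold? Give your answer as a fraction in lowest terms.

53/105

Condition on how many of the transferred chips are gold (from Box A: 8 gold of 15; then Box B has 21 total).
  0 gold: C(8,0)C(7,3)/C(15,3) = 1/13; then P = 9/21
  1 gold: C(8,1)C(7,2)/C(15,3) = 24/65; then P = 10/21
  2 gold: C(8,2)C(7,1)/C(15,3) = 28/65; then P = 11/21
  3 gold: C(8,3)C(7,0)/C(15,3) = 8/65; then P = 12/21
P(gold from Box B) = 53/105 ≈ 0.5048.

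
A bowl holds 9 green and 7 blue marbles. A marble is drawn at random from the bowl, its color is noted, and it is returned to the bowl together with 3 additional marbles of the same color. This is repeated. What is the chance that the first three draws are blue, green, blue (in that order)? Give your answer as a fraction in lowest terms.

315/3344

Track the composition after each reinforcement of +3.
P = (7/16) · (9/19) · (10/22) = 315/3344 ≈ 0.0942.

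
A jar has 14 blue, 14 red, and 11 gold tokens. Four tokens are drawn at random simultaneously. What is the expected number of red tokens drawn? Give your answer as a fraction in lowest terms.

By linearity of expectation, E[X] = Σ P(draw i is red); by symmetry each draw (even without replacement) has P(red) = 14/39.
E[X] = 4 · 14/39 = 56/39 ≈ 1.4359.

56/39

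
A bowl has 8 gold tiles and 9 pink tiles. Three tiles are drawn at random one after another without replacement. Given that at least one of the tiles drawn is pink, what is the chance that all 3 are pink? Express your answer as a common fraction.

7/52

P(all 3 pink) = C(9,3)/C(17,3) = 21/170; P(at least one pink) = 1 − C(8,3)/C(17,3) = 78/85.
Since 'all 3 pink' ⊆ 'at least one pink', P(all 3 | at least one) = 21/170 / 78/85 = 7/52 ≈ 0.1346.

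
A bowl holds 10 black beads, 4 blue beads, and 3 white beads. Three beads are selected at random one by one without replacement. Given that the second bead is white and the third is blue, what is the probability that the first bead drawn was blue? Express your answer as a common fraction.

1/5

P(first=blue and the second bead is white and the third is blue) = (4/17)·(3/16)·(3/15) = 3/340.
P(E) = Σ over first color = 1/34 + 3/340 + 1/170 = 3/68.
By Bayes, P(first=blue | E) = 3/340 / 3/68 = 1/5 ≈ 0.2000.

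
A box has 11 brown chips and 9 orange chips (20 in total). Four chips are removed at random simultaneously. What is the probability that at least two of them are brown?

253/323

Sum the hypergeometric tail for j = 2,…,4 brown chips.
Favorable = C(11,2)·C(9,2) + C(11,3)·C(9,1) + C(11,4)·C(9,0) = 3795; total = C(20,4) = 4845.
P = 3795/4845 = 253/323 ≈ 0.7833.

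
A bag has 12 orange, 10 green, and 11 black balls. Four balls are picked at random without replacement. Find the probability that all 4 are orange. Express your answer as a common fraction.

3/248

Unordered draws without replacement: count favorable combinations over C(33,4).
Favorable = C(12,4) · C(10,0) · C(11,0) = 495; total = C(33,4) = 40920.
P = 495/40920 = 3/248 ≈ 0.0121.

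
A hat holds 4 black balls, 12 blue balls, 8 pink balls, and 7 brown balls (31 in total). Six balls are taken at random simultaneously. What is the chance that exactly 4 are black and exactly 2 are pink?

4/105183

Unordered draws without replacement: count favorable combinations over C(31,6).
Favorable = C(4,4) · C(12,0) · C(8,2) · C(7,0) = 28; total = C(31,6) = 736281.
P = 28/736281 = 4/105183 ≈ 0.0000.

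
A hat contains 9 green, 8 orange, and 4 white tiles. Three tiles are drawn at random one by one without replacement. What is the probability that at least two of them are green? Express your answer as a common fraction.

258/665

Sum the hypergeometric tail for j = 2,…,3 green tiles.
Favorable = C(9,2)·C(12,1) + C(9,3)·C(12,0) = 516; total = C(21,3) = 1330.
P = 516/1330 = 258/665 ≈ 0.3880.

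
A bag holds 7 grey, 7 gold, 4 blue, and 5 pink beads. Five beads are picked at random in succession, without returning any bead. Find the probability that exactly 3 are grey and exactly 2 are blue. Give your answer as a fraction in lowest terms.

30/4807

Unordered draws without replacement: count favorable combinations over C(23,5).
Favorable = C(7,3) · C(7,0) · C(4,2) · C(5,0) = 210; total = C(23,5) = 33649.
P = 210/33649 = 30/4807 ≈ 0.0062.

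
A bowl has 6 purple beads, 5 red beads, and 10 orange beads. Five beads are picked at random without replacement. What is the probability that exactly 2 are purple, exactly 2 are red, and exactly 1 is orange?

500/6783

Unordered draws without replacement: count favorable combinations over C(21,5).
Favorable = C(6,2) · C(5,2) · C(10,1) = 1500; total = C(21,5) = 20349.
P = 1500/20349 = 500/6783 ≈ 0.0737.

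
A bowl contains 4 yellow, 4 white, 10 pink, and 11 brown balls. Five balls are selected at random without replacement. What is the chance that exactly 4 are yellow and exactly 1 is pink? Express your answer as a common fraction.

2/23751

Unordered draws without replacement: count favorable combinations over C(29,5).
Favorable = C(4,4) · C(4,0) · C(10,1) · C(11,0) = 10; total = C(29,5) = 118755.
P = 10/118755 = 2/23751 ≈ 0.0001.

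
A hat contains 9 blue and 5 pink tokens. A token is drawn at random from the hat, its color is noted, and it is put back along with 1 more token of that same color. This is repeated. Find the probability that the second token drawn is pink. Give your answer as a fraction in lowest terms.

Condition on the first draw. If first is pink (prob 5/14), second-pink has prob (6)/(15); if not (prob 9/14), it has prob 5/(15).
P = (5/14)·(6/15) + (9/14)·(5/15) = 5/14 ≈ 0.3571.

5/14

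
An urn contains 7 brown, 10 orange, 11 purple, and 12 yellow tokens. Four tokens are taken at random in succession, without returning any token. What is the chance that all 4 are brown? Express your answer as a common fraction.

Unordered draws without replacement: count favorable combinations over C(40,4).
Favorable = C(7,4) · C(10,0) · C(11,0) · C(12,0) = 35; total = C(40,4) = 91390.
P = 35/91390 = 7/18278 ≈ 0.0004.

7/18278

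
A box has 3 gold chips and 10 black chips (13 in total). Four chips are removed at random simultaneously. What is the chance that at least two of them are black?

141/143

Sum the hypergeometric tail for j = 2,…,4 black chips.
Favorable = C(10,2)·C(3,2) + C(10,3)·C(3,1) + C(10,4)·C(3,0) = 705; total = C(13,4) = 715.
P = 705/715 = 141/143 ≈ 0.9860.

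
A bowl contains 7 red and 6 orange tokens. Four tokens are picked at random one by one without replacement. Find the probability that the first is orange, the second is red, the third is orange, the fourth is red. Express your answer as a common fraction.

21/286

Multiply the conditional probability of each draw in order, without replacement, so each draw removes one from its color and from the total.
P = (6/13) · (7/12) · (5/11) · (6/10) = 21/286 ≈ 0.0734.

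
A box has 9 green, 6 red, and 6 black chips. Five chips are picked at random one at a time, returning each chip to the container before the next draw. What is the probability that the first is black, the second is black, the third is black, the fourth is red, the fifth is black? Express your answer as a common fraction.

Multiply the conditional probability of each draw in order, with replacement (the composition resets each draw).
P = (6/21) · (6/21) · (6/21) · (6/21) · (6/21) = 32/16807 ≈ 0.0019.

32/16807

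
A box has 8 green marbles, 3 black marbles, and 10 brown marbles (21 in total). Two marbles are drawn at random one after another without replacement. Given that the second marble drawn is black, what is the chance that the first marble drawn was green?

2/5

P(first=green and the second marble drawn is black) = (8/21)·(3/20) = 2/35.
P(the second marble drawn is black) = Σ over first color = 2/35 + 1/70 + 1/14 = 1/7.
By Bayes, P(first=green | the second marble drawn is black) = 2/35 / 1/7 = 2/5 ≈ 0.4000.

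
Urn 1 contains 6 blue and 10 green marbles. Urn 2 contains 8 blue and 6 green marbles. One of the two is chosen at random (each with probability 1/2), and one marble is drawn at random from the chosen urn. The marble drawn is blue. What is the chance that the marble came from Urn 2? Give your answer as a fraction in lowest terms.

P(blue | Urn 1) = 3/8; P(blue | Urn 2) = 4/7.
P(blue) = 1/2·3/8 + 1/2·4/7 = 53/112.
By Bayes' rule, P(Urn 2 | blue) = 2/7 / 53/112 = 32/53 ≈ 0.6038.

32/53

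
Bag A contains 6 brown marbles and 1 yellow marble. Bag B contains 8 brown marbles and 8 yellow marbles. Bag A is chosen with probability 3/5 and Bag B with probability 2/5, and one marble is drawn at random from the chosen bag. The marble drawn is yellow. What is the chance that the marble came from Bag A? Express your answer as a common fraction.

3/10

P(yellow | Bag A) = 1/7; P(yellow | Bag B) = 1/2.
P(yellow) = 3/5·1/7 + 2/5·1/2 = 2/7.
By Bayes' rule, P(Bag A | yellow) = 3/35 / 2/7 = 3/10 ≈ 0.3000.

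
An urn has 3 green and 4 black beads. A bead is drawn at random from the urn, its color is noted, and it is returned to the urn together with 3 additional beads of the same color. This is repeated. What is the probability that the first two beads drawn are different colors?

Either green then black, or black then green; after the first draw the total is 10.
P = (3/7)·(4/10) + (4/7)·(3/10) = 12/35 ≈ 0.3429.

12/35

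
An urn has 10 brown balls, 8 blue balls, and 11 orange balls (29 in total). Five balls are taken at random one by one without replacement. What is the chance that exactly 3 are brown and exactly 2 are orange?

440/7917

Unordered draws without replacement: count favorable combinations over C(29,5).
Favorable = C(10,3) · C(8,0) · C(11,2) = 6600; total = C(29,5) = 118755.
P = 6600/118755 = 440/7917 ≈ 0.0556.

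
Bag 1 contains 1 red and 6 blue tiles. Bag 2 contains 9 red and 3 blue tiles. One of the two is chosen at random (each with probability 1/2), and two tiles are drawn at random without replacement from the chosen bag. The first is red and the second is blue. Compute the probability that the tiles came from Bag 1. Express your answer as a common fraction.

44/107

P(E | Bag 1) = 1/7; P(E | Bag 2) = 9/44.
P(E) = 1/2·1/7 + 1/2·9/44 = 107/616.
By Bayes' rule, P(Bag 1 | E) = 1/14 / 107/616 = 44/107 ≈ 0.4112.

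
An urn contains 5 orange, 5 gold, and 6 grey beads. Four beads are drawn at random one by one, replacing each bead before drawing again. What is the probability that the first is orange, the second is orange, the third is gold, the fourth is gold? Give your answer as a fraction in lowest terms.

Multiply the conditional probability of each draw in order, with replacement (the composition resets each draw).
P = (5/16) · (5/16) · (5/16) · (5/16) = 625/65536 ≈ 0.0095.

625/65536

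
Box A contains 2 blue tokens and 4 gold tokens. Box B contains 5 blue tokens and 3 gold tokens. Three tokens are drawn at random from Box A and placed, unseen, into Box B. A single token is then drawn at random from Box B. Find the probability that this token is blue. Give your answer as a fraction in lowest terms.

Condition on how many of the transferred tokens are blue (from Box A: 2 blue of 6; then Box B has 11 total).
  0 blue: C(2,0)C(4,3)/C(6,3) = 1/5; then P = 5/11
  1 blue: C(2,1)C(4,2)/C(6,3) = 3/5; then P = 6/11
  2 blue: C(2,2)C(4,1)/C(6,3) = 1/5; then P = 7/11
P(blue from Box B) = 6/11 ≈ 0.5455.

6/11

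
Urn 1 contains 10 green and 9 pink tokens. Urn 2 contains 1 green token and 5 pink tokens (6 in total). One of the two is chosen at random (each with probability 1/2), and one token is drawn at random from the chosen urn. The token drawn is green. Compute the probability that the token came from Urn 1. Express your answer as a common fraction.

P(green | Urn 1) = 10/19; P(green | Urn 2) = 1/6.
P(green) = 1/2·10/19 + 1/2·1/6 = 79/228.
By Bayes' rule, P(Urn 1 | green) = 5/19 / 79/228 = 60/79 ≈ 0.7595.

60/79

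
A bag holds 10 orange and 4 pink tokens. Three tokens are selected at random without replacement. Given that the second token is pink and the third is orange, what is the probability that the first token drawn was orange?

3/4

P(first=orange and the second token is pink and the third is orange) = (10/14)·(4/13)·(9/12) = 15/91.
P(E) = Σ over first color = 15/91 + 5/91 = 20/91.
By Bayes, P(first=orange | E) = 15/91 / 20/91 = 3/4 ≈ 0.7500.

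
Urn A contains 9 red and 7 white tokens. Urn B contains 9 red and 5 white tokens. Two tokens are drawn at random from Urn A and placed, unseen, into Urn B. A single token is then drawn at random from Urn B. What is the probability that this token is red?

81/128

Condition on how many of the transferred tokens are red (from Urn A: 9 red of 16; then Urn B has 16 total).
  0 red: C(9,0)C(7,2)/C(16,2) = 7/40; then P = 9/16
  1 red: C(9,1)C(7,1)/C(16,2) = 21/40; then P = 10/16
  2 red: C(9,2)C(7,0)/C(16,2) = 3/10; then P = 11/16
P(red from Urn B) = 81/128 ≈ 0.6328.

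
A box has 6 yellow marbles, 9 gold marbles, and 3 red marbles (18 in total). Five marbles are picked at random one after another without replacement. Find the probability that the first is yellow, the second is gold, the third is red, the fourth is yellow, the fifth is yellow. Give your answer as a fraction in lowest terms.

3/952

Multiply the conditional probability of each draw in order, without replacement, so each draw removes one from its color and from the total.
P = (6/18) · (9/17) · (3/16) · (5/15) · (4/14) = 3/952 ≈ 0.0032.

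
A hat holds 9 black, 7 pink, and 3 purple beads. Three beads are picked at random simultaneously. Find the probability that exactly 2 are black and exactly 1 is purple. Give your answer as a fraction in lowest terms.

Unordered draws without replacement: count favorable combinations over C(19,3).
Favorable = C(9,2) · C(7,0) · C(3,1) = 108; total = C(19,3) = 969.
P = 108/969 = 36/323 ≈ 0.1115.

36/323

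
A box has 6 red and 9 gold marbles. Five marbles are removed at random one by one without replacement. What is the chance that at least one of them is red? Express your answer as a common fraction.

Use the complement: P(at least one red) = 1 − P(no red).
P(none) = C(9,5)/C(15,5) = 126/3003.
So P = 1 − 126/3003 = 137/143 ≈ 0.9580.

137/143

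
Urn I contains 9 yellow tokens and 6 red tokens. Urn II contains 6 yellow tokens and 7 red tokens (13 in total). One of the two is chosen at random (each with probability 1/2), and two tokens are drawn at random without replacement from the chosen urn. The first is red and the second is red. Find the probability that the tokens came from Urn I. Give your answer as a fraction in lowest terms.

26/75

P(E | Urn I) = 1/7; P(E | Urn II) = 7/26.
P(E) = 1/2·1/7 + 1/2·7/26 = 75/364.
By Bayes' rule, P(Urn I | E) = 1/14 / 75/364 = 26/75 ≈ 0.3467.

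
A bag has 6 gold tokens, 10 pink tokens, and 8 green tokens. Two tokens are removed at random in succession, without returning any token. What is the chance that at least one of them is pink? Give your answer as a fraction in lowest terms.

Use the complement: P(at least one pink) = 1 − P(no pink).
P(none) = C(14,2)/C(24,2) = 91/276.
So P = 1 − 91/276 = 185/276 ≈ 0.6703.

185/276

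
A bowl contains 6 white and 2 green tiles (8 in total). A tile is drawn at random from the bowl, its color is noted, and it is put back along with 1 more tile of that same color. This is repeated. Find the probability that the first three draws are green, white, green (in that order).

Track the composition after each reinforcement of +1.
P = (2/8) · (6/9) · (3/10) = 1/20 ≈ 0.0500.

1/20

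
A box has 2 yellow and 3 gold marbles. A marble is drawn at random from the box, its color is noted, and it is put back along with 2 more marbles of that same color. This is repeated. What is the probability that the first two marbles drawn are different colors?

12/35

Either gold then yellow, or yellow then gold; after the first draw the total is 7.
P = (3/5)·(2/7) + (2/5)·(3/7) = 12/35 ≈ 0.3429.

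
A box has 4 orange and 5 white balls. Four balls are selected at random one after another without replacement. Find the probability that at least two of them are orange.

Sum the hypergeometric tail for j = 2,…,4 orange balls.
Favorable = C(4,2)·C(5,2) + C(4,3)·C(5,1) + C(4,4)·C(5,0) = 81; total = C(9,4) = 126.
P = 81/126 = 9/14 ≈ 0.6429.

9/14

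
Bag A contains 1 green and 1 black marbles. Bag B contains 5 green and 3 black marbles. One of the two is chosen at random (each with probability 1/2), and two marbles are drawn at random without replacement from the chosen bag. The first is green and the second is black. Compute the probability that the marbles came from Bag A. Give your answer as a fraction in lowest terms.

P(E | Bag A) = 1/2; P(E | Bag B) = 15/56.
P(E) = 1/2·1/2 + 1/2·15/56 = 43/112.
By Bayes' rule, P(Bag A | E) = 1/4 / 43/112 = 28/43 ≈ 0.6512.

28/43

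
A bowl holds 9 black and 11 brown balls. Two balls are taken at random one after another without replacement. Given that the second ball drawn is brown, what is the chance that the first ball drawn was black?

9/19

P(first=black and the second ball drawn is brown) = (9/20)·(11/19) = 99/380.
P(the second ball drawn is brown) = Σ over first color = 99/380 + 11/38 = 11/20.
By Bayes, P(first=black | the second ball drawn is brown) = 99/380 / 11/20 = 9/19 ≈ 0.4737.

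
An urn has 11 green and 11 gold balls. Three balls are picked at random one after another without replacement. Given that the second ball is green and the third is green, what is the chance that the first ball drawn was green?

9/20

P(first=green and the second ball is green and the third is green) = (11/22)·(10/21)·(9/20) = 3/28.
P(E) = Σ over first color = 3/28 + 11/84 = 5/21.
By Bayes, P(first=green | E) = 3/28 / 5/21 = 9/20 ≈ 0.4500.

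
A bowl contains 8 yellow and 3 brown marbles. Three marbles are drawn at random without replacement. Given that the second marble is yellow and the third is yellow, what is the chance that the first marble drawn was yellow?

P(first=yellow and the second marble is yellow and the third is yellow) = (8/11)·(7/10)·(6/9) = 56/165.
P(E) = Σ over first color = 56/165 + 28/165 = 28/55.
By Bayes, P(first=yellow | E) = 56/165 / 28/55 = 2/3 ≈ 0.6667.

2/3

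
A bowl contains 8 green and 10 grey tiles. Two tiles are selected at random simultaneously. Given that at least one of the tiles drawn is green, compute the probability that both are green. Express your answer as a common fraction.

P(both green) = C(8,2)/C(18,2) = 28/153; P(at least one green) = 1 − C(10,2)/C(18,2) = 12/17.
Since 'both green' ⊆ 'at least one green', P(both | at least one) = 28/153 / 12/17 = 7/27 ≈ 0.2593.

7/27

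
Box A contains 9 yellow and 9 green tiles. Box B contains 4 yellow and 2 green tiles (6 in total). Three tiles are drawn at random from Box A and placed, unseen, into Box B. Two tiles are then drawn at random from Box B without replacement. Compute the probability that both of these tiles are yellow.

Condition on how many of the transferred tiles are yellow (from Box A: 9 yellow of 18; then Box B has 9 total).
  0 yellow: C(9,0)C(9,3)/C(18,3) = 7/68; then P = C(4,2)/C(9,2) = 1/6
  1 yellow: C(9,1)C(9,2)/C(18,3) = 27/68; then P = C(5,2)/C(9,2) = 5/18
  2 yellow: C(9,2)C(9,1)/C(18,3) = 27/68; then P = C(6,2)/C(9,2) = 5/12
  3 yellow: C(9,3)C(9,0)/C(18,3) = 7/68; then P = C(7,2)/C(9,2) = 7/12
P(both yellow) = 6/17 ≈ 0.3529.

6/17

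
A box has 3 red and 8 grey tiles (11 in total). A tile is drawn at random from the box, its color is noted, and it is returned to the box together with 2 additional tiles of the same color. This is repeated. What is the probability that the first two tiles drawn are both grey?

80/143

After a grey draw the box holds 10 grey out of 13.
P = (8/11)·(10/13) = 80/143 ≈ 0.5594.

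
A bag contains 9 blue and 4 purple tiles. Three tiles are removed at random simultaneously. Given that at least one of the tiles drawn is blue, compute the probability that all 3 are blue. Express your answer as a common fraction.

14/47

P(all 3 blue) = C(9,3)/C(13,3) = 42/143; P(at least one blue) = 1 − C(4,3)/C(13,3) = 141/143.
Since 'all 3 blue' ⊆ 'at least one blue', P(all 3 | at least one) = 42/143 / 141/143 = 14/47 ≈ 0.2979.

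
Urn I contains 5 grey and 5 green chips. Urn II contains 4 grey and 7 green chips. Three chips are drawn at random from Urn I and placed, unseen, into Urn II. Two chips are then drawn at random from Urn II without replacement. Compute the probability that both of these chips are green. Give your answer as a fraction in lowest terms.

193/546

Condition on how many of the transferred chips are green (from Urn I: 5 green of 10; then Urn II has 14 total).
  0 green: C(5,0)C(5,3)/C(10,3) = 1/12; then P = C(7,2)/C(14,2) = 3/13
  1 green: C(5,1)C(5,2)/C(10,3) = 5/12; then P = C(8,2)/C(14,2) = 4/13
  2 green: C(5,2)C(5,1)/C(10,3) = 5/12; then P = C(9,2)/C(14,2) = 36/91
  3 green: C(5,3)C(5,0)/C(10,3) = 1/12; then P = C(10,2)/C(14,2) = 45/91
P(both green) = 193/546 ≈ 0.3535.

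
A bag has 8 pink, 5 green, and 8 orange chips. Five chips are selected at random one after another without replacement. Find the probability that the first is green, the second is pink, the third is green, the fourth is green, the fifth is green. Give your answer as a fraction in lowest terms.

Multiply the conditional probability of each draw in order, without replacement, so each draw removes one from its color and from the total.
P = (5/21) · (8/20) · (4/19) · (3/18) · (2/17) = 8/20349 ≈ 0.0004.

8/20349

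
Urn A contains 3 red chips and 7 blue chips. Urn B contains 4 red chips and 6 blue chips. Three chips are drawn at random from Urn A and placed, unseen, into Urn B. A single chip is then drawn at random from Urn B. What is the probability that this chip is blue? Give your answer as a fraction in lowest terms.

81/130

Condition on how many of the transferred chips are blue (from Urn A: 7 blue of 10; then Urn B has 13 total).
  0 blue: C(7,0)C(3,3)/C(10,3) = 1/120; then P = 6/13
  1 blue: C(7,1)C(3,2)/C(10,3) = 7/40; then P = 7/13
  2 blue: C(7,2)C(3,1)/C(10,3) = 21/40; then P = 8/13
  3 blue: C(7,3)C(3,0)/C(10,3) = 7/24; then P = 9/13
P(blue from Urn B) = 81/130 ≈ 0.6231.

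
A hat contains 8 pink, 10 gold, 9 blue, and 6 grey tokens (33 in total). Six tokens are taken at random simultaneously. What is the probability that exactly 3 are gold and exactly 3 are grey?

150/69223

Unordered draws without replacement: count favorable combinations over C(33,6).
Favorable = C(8,0) · C(10,3) · C(9,0) · C(6,3) = 2400; total = C(33,6) = 1107568.
P = 2400/1107568 = 150/69223 ≈ 0.0022.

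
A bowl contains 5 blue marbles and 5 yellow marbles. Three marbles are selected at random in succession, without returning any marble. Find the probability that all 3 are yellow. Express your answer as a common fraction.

1/12

Unordered draws without replacement: count favorable combinations over C(10,3).
Favorable = C(5,0) · C(5,3) = 10; total = C(10,3) = 120.
P = 10/120 = 1/12 ≈ 0.0833.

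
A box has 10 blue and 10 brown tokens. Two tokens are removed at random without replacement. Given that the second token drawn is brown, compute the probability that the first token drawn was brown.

P(first=brown and the second token drawn is brown) = (10/20)·(9/19) = 9/38.
P(the second token drawn is brown) = Σ over first color = 5/19 + 9/38 = 1/2.
By Bayes, P(first=brown | the second token drawn is brown) = 9/38 / 1/2 = 9/19 ≈ 0.4737.

9/19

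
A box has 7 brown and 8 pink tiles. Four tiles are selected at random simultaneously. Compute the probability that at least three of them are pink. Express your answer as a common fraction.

Sum the hypergeometric tail for j = 3,…,4 pink tiles.
Favorable = C(8,3)·C(7,1) + C(8,4)·C(7,0) = 462; total = C(15,4) = 1365.
P = 462/1365 = 22/65 ≈ 0.3385.

22/65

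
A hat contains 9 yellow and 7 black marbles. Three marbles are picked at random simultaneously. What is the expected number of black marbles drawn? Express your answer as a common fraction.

21/16

By linearity of expectation, E[X] = Σ P(draw i is black); by symmetry each draw (even without replacement) has P(black) = 7/16.
E[X] = 3 · 7/16 = 21/16 ≈ 1.3125.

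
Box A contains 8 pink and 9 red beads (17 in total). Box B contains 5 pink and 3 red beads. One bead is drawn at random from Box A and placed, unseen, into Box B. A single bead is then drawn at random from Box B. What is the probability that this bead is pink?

Condition on how many of the transferred beads are pink (from Box A: 8 pink of 17; then Box B has 9 total).
  0 pink: C(8,0)C(9,1)/C(17,1) = 9/17; then P = 5/9
  1 pink: C(8,1)C(9,0)/C(17,1) = 8/17; then P = 6/9
P(pink from Box B) = 31/51 ≈ 0.6078.

31/51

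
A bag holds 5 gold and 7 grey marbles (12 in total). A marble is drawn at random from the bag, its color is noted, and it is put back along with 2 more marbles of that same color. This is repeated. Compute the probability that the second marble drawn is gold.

Condition on the first draw. If first is gold (prob 5/12), second-gold has prob (7)/(14); if not (prob 7/12), it has prob 5/(14).
P = (5/12)·(7/14) + (7/12)·(5/14) = 5/12 ≈ 0.4167.

5/12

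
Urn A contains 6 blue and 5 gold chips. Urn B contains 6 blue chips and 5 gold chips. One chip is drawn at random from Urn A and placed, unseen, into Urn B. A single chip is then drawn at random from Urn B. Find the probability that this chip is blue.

Condition on how many of the transferred chips are blue (from Urn A: 6 blue of 11; then Urn B has 12 total).
  0 blue: C(6,0)C(5,1)/C(11,1) = 5/11; then P = 6/12
  1 blue: C(6,1)C(5,0)/C(11,1) = 6/11; then P = 7/12
P(blue from Urn B) = 6/11 ≈ 0.5455.

6/11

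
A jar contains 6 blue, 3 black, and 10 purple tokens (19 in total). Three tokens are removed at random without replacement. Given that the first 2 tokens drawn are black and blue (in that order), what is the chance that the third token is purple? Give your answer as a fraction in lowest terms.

10/17

After removing 1 blue, 1 black, the jar has 10 purple out of 17 remaining.
P(third is purple | given) = 10/17 ≈ 0.5882.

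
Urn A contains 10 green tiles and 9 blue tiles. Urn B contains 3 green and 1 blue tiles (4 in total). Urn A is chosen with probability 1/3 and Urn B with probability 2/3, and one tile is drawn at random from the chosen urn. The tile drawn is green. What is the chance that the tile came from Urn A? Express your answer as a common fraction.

P(green | Urn A) = 10/19; P(green | Urn B) = 3/4.
P(green) = 1/3·10/19 + 2/3·3/4 = 77/114.
By Bayes' rule, P(Urn A | green) = 10/57 / 77/114 = 20/77 ≈ 0.2597.

20/77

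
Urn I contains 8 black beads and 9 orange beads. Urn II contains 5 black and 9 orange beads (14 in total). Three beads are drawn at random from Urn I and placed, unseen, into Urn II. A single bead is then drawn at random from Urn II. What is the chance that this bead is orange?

180/289

Condition on how many of the transferred beads are orange (from Urn I: 9 orange of 17; then Urn II has 17 total).
  0 orange: C(9,0)C(8,3)/C(17,3) = 7/85; then P = 9/17
  1 orange: C(9,1)C(8,2)/C(17,3) = 63/170; then P = 10/17
  2 orange: C(9,2)C(8,1)/C(17,3) = 36/85; then P = 11/17
  3 orange: C(9,3)C(8,0)/C(17,3) = 21/170; then P = 12/17
P(orange from Urn II) = 180/289 ≈ 0.6228.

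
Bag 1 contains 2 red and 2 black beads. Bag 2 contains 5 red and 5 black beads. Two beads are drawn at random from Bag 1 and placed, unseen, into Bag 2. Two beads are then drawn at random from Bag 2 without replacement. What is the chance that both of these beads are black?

91/396

Condition on how many of the transferred beads are black (from Bag 1: 2 black of 4; then Bag 2 has 12 total).
  0 black: C(2,0)C(2,2)/C(4,2) = 1/6; then P = C(5,2)/C(12,2) = 5/33
  1 black: C(2,1)C(2,1)/C(4,2) = 2/3; then P = C(6,2)/C(12,2) = 5/22
  2 black: C(2,2)C(2,0)/C(4,2) = 1/6; then P = C(7,2)/C(12,2) = 7/22
P(both black) = 91/396 ≈ 0.2298.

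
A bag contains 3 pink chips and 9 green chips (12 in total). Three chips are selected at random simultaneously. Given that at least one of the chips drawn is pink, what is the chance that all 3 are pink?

1/136

P(all 3 pink) = C(3,3)/C(12,3) = 1/220; P(at least one pink) = 1 − C(9,3)/C(12,3) = 34/55.
Since 'all 3 pink' ⊆ 'at least one pink', P(all 3 | at least one) = 1/220 / 34/55 = 1/136 ≈ 0.0074.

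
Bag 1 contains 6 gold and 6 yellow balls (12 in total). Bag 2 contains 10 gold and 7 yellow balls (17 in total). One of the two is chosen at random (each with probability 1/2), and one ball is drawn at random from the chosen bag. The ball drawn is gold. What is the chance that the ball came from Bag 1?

P(gold | Bag 1) = 1/2; P(gold | Bag 2) = 10/17.
P(gold) = 1/2·1/2 + 1/2·10/17 = 37/68.
By Bayes' rule, P(Bag 1 | gold) = 1/4 / 37/68 = 17/37 ≈ 0.4595.

17/37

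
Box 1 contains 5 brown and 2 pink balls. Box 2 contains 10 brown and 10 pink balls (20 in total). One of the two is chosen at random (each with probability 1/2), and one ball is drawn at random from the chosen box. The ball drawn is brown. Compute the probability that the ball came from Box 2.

P(brown | Box 1) = 5/7; P(brown | Box 2) = 1/2.
P(brown) = 1/2·5/7 + 1/2·1/2 = 17/28.
By Bayes' rule, P(Box 2 | brown) = 1/4 / 17/28 = 7/17 ≈ 0.4118.

7/17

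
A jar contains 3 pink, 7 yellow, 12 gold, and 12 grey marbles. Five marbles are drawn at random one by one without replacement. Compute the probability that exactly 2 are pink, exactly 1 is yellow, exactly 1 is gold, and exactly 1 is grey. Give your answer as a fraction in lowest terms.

Unordered draws without replacement: count favorable combinations over C(34,5).
Favorable = C(3,2) · C(7,1) · C(12,1) · C(12,1) = 3024; total = C(34,5) = 278256.
P = 3024/278256 = 63/5797 ≈ 0.0109.

63/5797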